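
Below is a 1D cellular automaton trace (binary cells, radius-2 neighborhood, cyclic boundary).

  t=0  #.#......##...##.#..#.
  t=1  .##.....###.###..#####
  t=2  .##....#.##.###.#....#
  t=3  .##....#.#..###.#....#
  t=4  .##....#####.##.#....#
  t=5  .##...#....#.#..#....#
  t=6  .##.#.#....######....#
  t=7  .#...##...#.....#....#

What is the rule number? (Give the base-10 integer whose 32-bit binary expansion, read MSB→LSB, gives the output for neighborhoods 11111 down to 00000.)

819877496

  ##### -> .   bit 31 = 0  t=1,i=19
  ####. -> .   bit 30 = 0  t=1,i=20
  ###.# -> #   bit 29 = 1  t=1,i=10
  ###.. -> #   bit 28 = 1  t=1,i=14
  ##.## -> .   bit 27 = 0  t=1,i=0
  ##.#. -> .   bit 26 = 0  t=0,i=16
  ##..# -> .   bit 25 = 0  t=1,i=15
  ##... -> .   bit 24 = 0  t=0,i=11
  #.### -> #   bit 23 = 1  t=1,i=12
  #.##. -> #   bit 22 = 1  t=1,i=1
  #.#.# -> .   bit 21 = 0  t=0,i=0
  #.#.. -> #   bit 20 = 1  t=0,i=2
  #..## -> #   bit 19 = 1  t=1,i=16
  #..#. -> #   bit 18 = 1  t=0,i=19
  #...# -> #   bit 17 = 1  t=0,i=12
  #.... -> .   bit 16 = 0  t=0,i=4
  .#### -> .   bit 15 = 0  t=1,i=18
  .###. -> #   bit 14 = 1  t=1,i=9
  .##.# -> .   bit 13 = 0  t=0,i=15
  .##.. -> #   bit 12 = 1  t=0,i=10
  .#.## -> .   bit 11 = 0  t=2,i=0
  .#.#. -> #   bit 10 = 1  t=0,i=1
  .#..# -> #   bit 9 = 1  t=0,i=18
  .#... -> .   bit 8 = 0  t=0,i=3
  ..### -> .   bit 7 = 0  t=1,i=8
  ..##. -> #   bit 6 = 1  t=0,i=9
  ..#.# -> #   bit 5 = 1  t=0,i=20
  ..#.. -> #   bit 4 = 1  t=5,i=6
  ...## -> #   bit 3 = 1  t=0,i=8
  ...#. -> .   bit 2 = 0  t=2,i=6
  ....# -> .   bit 1 = 0  t=0,i=7
  ..... -> .   bit 0 = 0  t=0,i=5
  bits 00110000110111100101011001111000 = 819877496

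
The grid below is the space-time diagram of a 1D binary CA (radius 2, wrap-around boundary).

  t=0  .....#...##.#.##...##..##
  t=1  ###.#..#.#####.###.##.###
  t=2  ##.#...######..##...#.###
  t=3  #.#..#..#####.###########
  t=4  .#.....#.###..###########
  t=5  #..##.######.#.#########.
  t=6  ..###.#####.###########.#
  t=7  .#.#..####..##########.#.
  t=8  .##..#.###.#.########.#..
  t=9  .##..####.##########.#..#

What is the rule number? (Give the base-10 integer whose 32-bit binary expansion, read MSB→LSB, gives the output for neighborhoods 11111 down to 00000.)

  nb #####: next=#  (t=1,i=0, bit31=1)
  nb ####.: next=#  (t=1,i=1, bit30=1)
  nb ###.#: next=.  (t=1,i=2, bit29=0)
  nb ###..: next=#  (t=2,i=12, bit28=1)
  nb ##.##: next=.  (t=1,i=14, bit27=0)
  nb ##.#.: next=#  (t=0,i=11, bit26=1)
  nb ##..#: next=.  (t=0,i=21, bit25=0)
  nb ##...: next=#  (t=0,i=0, bit24=1)
  nb #.###: next=#  (t=1,i=9, bit23=1)
  nb #.##.: next=.  (t=0,i=14, bit22=0)
  nb #.#.#: next=#  (t=0,i=12, bit21=1)
  nb #.#..: next=.  (t=1,i=4, bit20=0)
  nb #..##: next=#  (t=0,i=22, bit19=1)
  nb #..#.: next=.  (t=1,i=6, bit18=0)
  nb #...#: next=#  (t=0,i=7, bit17=1)
  nb #....: next=#  (t=0,i=1, bit16=1)
  nb .####: next=#  (t=1,i=10, bit15=1)
  nb .###.: next=#  (t=1,i=16, bit14=1)
  nb .##.#: next=#  (t=0,i=10, bit13=1)
  nb .##..: next=#  (t=0,i=15, bit12=1)
  nb .#.##: next=#  (t=0,i=13, bit11=1)
  nb .#.#.: next=#  (t=7,i=2, bit10=1)
  nb .#..#: next=.  (t=1,i=5, bit9=0)
  nb .#...: next=.  (t=0,i=6, bit8=0)
  nb ..###: next=.  (t=2,i=7, bit7=0)
  nb ..##.: next=#  (t=0,i=9, bit6=1)
  nb ..#.#: next=#  (t=1,i=7, bit5=1)
  nb ..#..: next=.  (t=0,i=5, bit4=0)
  nb ...##: next=.  (t=0,i=8, bit3=0)
  nb ...#.: next=#  (t=0,i=4, bit2=1)
  nb ....#: next=.  (t=0,i=3, bit1=0)
  nb .....: next=#  (t=0,i=2, bit0=1)
  bits 11010101101010111111110001100101 = 3584818277

3584818277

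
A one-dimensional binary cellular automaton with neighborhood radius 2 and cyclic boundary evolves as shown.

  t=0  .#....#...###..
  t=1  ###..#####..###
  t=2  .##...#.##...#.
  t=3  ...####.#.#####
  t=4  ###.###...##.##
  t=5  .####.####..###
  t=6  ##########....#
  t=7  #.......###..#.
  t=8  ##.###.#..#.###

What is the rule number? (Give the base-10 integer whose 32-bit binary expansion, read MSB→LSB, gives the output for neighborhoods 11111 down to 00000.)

  [31] ##### => .  t=1,i=0
  [30] ####. => #  t=1,i=1
  [29] ###.# => #  t=3,i=6
  [28] ###.. => #  t=0,i=12
  [27] ##.## => #  t=4,i=3
  [26] ##.#. => .  t=3,i=7
  [25] ##..# => .  t=1,i=3
  [24] ##... => #  t=0,i=13
  [23] #.### => #  t=3,i=10
  [22] #.##. => #  t=2,i=8
  [21] #.#.# => .  t=3,i=8
  [20] #.#.. => #  t=7,i=0
  [19] #..## => .  t=1,i=4
  [18] #..#. => #  t=7,i=12
  [17] #...# => #  t=0,i=8
  [16] #.... => .  t=0,i=3
  [15] .#### => #  t=1,i=6
  [14] .###. => .  t=0,i=11
  [13] .##.# => .  t=4,i=11
  [12] .##.. => .  t=2,i=2
  [11] .#.## => .  t=2,i=7
  [10] .#.#. => #  t=7,i=14
  [9] .#..# => #  t=2,i=14
  [8] .#... => #  t=0,i=2
  [7] ..### => .  t=0,i=10
  [6] ..##. => .  t=2,i=1
  [5] ..#.# => #  t=2,i=6
  [4] ..#.. => #  t=0,i=1
  [3] ...## => #  t=0,i=9
  [2] ...#. => #  t=0,i=0
  [1] ....# => .  t=0,i=4
  [0] ..... => #  t=7,i=3
  bits 01111001110101101000011100111101 = 2044102461

2044102461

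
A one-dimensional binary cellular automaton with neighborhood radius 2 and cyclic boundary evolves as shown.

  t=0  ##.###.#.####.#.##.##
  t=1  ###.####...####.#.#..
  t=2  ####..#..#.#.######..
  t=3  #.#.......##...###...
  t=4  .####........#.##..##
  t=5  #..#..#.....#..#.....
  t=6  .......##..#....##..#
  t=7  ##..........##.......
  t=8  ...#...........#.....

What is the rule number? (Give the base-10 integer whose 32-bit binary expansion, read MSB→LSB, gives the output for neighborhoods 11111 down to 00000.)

  [31] ##### => #  t=2,i=15
  [30] ####. => #  t=0,i=0
  [29] ###.# => #  t=0,i=1
  [28] ###.. => .  t=1,i=7
  [27] ##.## => #  t=0,i=2
  [26] ##.#. => #  t=0,i=6
  [25] ##..# => .  t=2,i=4
  [24] ##... => .  t=1,i=8
  [23] #.### => .  t=0,i=3
  [22] #.##. => #  t=0,i=16
  [21] #.#.# => #  t=0,i=7
  [20] #.#.. => #  t=1,i=18
  [19] #..## => .  t=1,i=20
  [18] #..#. => .  t=2,i=5
  [17] #...# => #  t=1,i=9
  [16] #.... => #  t=3,i=4
  [15] .#### => .  t=0,i=10
  [14] .###. => #  t=0,i=4
  [13] .##.# => .  t=0,i=17
  [12] .##.. => .  t=3,i=11
  [11] .#.## => .  t=0,i=8
  [10] .#.#. => #  t=1,i=17
  [9] .#..# => .  t=1,i=19
  [8] .#... => #  t=3,i=3
  [7] ..### => #  t=1,i=0
  [6] ..##. => .  t=3,i=10
  [5] ..#.# => .  t=2,i=9
  [4] ..#.. => .  t=2,i=6
  [3] ...## => .  t=1,i=10
  [2] ...#. => #  t=3,i=20
  [1] ....# => .  t=3,i=8
  [0] ..... => .  t=3,i=5
  bits 11101100011100110100010110000100 = 3966977412

3966977412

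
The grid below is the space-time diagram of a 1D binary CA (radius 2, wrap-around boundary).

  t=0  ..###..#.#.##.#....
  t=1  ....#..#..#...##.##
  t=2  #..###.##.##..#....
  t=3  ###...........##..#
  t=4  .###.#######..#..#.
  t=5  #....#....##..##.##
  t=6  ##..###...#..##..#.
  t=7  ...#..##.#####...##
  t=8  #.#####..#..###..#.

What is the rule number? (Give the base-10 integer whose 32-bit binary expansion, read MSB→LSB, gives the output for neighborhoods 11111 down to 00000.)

1368918901

  #####|.  b31=0 t=4,i=7
  ####.|#  b30=1 t=3,i=1
  ###.#|.  b29=0 t=2,i=5
  ###..|#  b28=1 t=0,i=4
  ##.##|.  b27=0 t=1,i=16
  ##.#.|.  b26=0 t=0,i=13
  ##..#|.  b25=0 t=0,i=5
  ##...|#  b24=1 t=1,i=0
  #.###|#  b23=1 t=4,i=5
  #.##.|.  b22=0 t=0,i=11
  #.#.#|.  b21=0 t=0,i=9
  #.#..|#  b20=1 t=0,i=14
  #..##|#  b19=1 t=2,i=2
  #..#.|.  b18=0 t=0,i=6
  #...#|.  b17=0 t=1,i=12
  #....|.  b16=0 t=0,i=16
  .####|.  b15=0 t=3,i=0
  .###.|.  b14=0 t=0,i=3
  .##.#|.  b13=0 t=0,i=12
  .##..|.  b12=0 t=1,i=18
  .#.##|#  b11=1 t=0,i=10
  .#.#.|.  b10=0 t=0,i=8
  .#..#|#  b9=1 t=1,i=5
  .#...|#  b8=1 t=0,i=15
  ..###|.  b7=0 t=0,i=2
  ..##.|#  b6=1 t=1,i=14
  ..#.#|#  b5=1 t=0,i=7
  ..#..|#  b4=1 t=1,i=4
  ...##|.  b3=0 t=0,i=1
  ...#.|#  b2=1 t=1,i=3
  ....#|.  b1=0 t=0,i=0
  .....|#  b0=1 t=0,i=17
  bits 01010001100110000000101101110101 = 1368918901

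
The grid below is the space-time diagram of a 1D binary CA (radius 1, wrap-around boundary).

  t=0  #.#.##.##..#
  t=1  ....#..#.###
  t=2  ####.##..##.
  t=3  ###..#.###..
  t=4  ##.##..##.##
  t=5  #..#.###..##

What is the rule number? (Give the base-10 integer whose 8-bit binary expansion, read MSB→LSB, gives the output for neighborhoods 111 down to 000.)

155

  ###|#  b7=1 t=1,i=10
  ##.|.  b6=0 t=0,i=0
  #.#|.  b5=0 t=0,i=1
  #..|#  b4=1 t=0,i=9
  .##|#  b3=1 t=0,i=4
  .#.|.  b2=0 t=0,i=2
  ..#|#  b1=1 t=0,i=10
  ...|#  b0=1 t=1,i=1
  bits 10011011 = 155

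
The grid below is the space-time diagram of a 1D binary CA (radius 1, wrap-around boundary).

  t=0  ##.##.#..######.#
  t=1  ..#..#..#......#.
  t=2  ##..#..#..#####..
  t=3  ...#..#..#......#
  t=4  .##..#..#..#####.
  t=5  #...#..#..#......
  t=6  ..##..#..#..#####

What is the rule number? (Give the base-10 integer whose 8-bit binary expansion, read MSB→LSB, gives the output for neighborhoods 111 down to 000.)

  ###|.  b7=0 t=0,i=0
  ##.|.  b6=0 t=0,i=1
  #.#|#  b5=1 t=0,i=2
  #..|.  b4=0 t=0,i=7
  .##|.  b3=0 t=0,i=3
  .#.|.  b2=0 t=0,i=6
  ..#|#  b1=1 t=0,i=8
  ...|#  b0=1 t=1,i=0
  bits 00100011 = 35

35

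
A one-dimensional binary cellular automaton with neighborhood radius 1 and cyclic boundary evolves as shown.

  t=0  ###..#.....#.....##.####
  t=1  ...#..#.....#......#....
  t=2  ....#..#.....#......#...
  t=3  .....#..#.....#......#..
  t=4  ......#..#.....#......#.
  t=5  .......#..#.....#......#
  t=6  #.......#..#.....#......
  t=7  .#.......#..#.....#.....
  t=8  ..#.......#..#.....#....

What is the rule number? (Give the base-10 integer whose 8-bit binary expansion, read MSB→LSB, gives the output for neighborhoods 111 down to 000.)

  ### -> .   bit 7 = 0  t=0,i=0
  ##. -> .   bit 6 = 0  t=0,i=2
  #.# -> #   bit 5 = 1  t=0,i=19
  #.. -> #   bit 4 = 1  t=0,i=3
  .## -> .   bit 3 = 0  t=0,i=17
  .#. -> .   bit 2 = 0  t=0,i=5
  ..# -> .   bit 1 = 0  t=0,i=4
  ... -> .   bit 0 = 0  t=0,i=7
  bits 00110000 = 48

48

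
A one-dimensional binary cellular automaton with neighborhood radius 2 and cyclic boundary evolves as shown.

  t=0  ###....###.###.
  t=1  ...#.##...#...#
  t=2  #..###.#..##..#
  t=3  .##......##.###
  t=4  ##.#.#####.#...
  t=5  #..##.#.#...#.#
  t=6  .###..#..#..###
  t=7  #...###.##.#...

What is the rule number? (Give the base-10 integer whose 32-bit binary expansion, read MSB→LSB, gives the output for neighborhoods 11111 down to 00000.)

1265404283

  nb #####: next=.  (t=4,i=7, bit31=0)
  nb ####.: next=#  (t=4,i=8, bit30=1)
  nb ###.#: next=.  (t=0,i=9, bit29=0)
  nb ###..: next=.  (t=0,i=2, bit28=0)
  nb ##.##: next=#  (t=0,i=10, bit27=1)
  nb ##.#.: next=.  (t=2,i=6, bit26=0)
  nb ##..#: next=#  (t=2,i=1, bit25=1)
  nb ##...: next=#  (t=0,i=3, bit24=1)
  nb #.###: next=.  (t=0,i=0, bit23=0)
  nb #.##.: next=#  (t=1,i=5, bit22=1)
  nb #.#.#: next=#  (t=4,i=3, bit21=1)
  nb #.#..: next=.  (t=2,i=7, bit20=0)
  nb #..##: next=#  (t=2,i=2, bit19=1)
  nb #..#.: next=#  (t=6,i=5, bit18=1)
  nb #...#: next=.  (t=1,i=1, bit17=0)
  nb #....: next=.  (t=0,i=4, bit16=0)
  nb .####: next=#  (t=4,i=6, bit15=1)
  nb .###.: next=.  (t=0,i=1, bit14=0)
  nb .##.#: next=.  (t=3,i=10, bit13=0)
  nb .##..: next=.  (t=1,i=6, bit12=0)
  nb .#.##: next=#  (t=1,i=4, bit11=1)
  nb .#.#.: next=.  (t=5,i=7, bit10=0)
  nb .#..#: next=.  (t=2,i=8, bit9=0)
  nb .#...: next=#  (t=1,i=0, bit8=1)
  nb ..###: next=.  (t=0,i=7, bit7=0)
  nb ..##.: next=#  (t=2,i=10, bit6=1)
  nb ..#.#: next=#  (t=1,i=3, bit5=1)
  nb ..#..: next=#  (t=1,i=10, bit4=1)
  nb ...##: next=#  (t=0,i=6, bit3=1)
  nb ...#.: next=.  (t=1,i=2, bit2=0)
  nb ....#: next=#  (t=0,i=5, bit1=1)
  nb .....: next=#  (t=3,i=5, bit0=1)
  bits 01001011011011001000100101111011 = 1265404283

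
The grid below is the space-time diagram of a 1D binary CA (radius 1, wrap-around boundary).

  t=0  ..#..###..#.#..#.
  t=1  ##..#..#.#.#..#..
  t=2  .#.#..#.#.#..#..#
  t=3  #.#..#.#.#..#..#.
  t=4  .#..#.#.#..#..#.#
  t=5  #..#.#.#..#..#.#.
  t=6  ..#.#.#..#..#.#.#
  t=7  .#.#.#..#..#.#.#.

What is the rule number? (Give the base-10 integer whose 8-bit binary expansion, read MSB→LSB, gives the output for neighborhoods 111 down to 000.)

99

  [7] ### => .  t=0,i=6
  [6] ##. => #  t=0,i=7
  [5] #.# => #  t=0,i=11
  [4] #.. => .  t=0,i=3
  [3] .## => .  t=0,i=5
  [2] .#. => .  t=0,i=2
  [1] ..# => #  t=0,i=1
  [0] ... => #  t=0,i=0
  bits 01100011 = 99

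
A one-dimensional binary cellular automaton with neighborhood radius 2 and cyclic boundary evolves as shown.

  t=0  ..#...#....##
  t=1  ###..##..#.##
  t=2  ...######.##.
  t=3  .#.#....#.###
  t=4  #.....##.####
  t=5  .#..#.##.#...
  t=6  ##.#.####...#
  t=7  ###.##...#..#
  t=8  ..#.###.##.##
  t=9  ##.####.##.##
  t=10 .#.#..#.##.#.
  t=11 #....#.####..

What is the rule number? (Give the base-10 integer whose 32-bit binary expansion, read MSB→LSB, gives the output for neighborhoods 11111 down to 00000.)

667711702

  [31] ##### => .  t=1,i=0
  [30] ####. => .  t=1,i=1
  [29] ###.# => #  t=2,i=8
  [28] ###.. => .  t=1,i=2
  [27] ##.## => .  t=2,i=9
  [26] ##.#. => #  t=3,i=0
  [25] ##..# => #  t=0,i=0
  [24] ##... => #  t=2,i=12
  [23] #.### => #  t=1,i=11
  [22] #.##. => #  t=2,i=10
  [21] #.#.# => .  t=3,i=1
  [20] #.#.. => .  t=3,i=3
  [19] #..## => #  t=1,i=4
  [18] #..#. => #  t=0,i=1
  [17] #...# => .  t=0,i=4
  [16] #.... => .  t=0,i=8
  [15] .#### => .  t=1,i=12
  [14] .###. => #  t=3,i=11
  [13] .##.# => #  t=4,i=7
  [12] .##.. => #  t=0,i=12
  [11] .#.## => #  t=1,i=10
  [10] .#.#. => .  t=3,i=2
  [9] .#..# => .  t=5,i=2
  [8] .#... => .  t=0,i=3
  [7] ..### => #  t=2,i=3
  [6] ..##. => #  t=0,i=11
  [5] ..#.# => .  t=1,i=9
  [4] ..#.. => #  t=0,i=2
  [3] ...## => .  t=0,i=10
  [2] ...#. => #  t=0,i=5
  [1] ....# => #  t=0,i=9
  [0] ..... => .  t=4,i=3
  bits 00100111110011000111100011010110 = 667711702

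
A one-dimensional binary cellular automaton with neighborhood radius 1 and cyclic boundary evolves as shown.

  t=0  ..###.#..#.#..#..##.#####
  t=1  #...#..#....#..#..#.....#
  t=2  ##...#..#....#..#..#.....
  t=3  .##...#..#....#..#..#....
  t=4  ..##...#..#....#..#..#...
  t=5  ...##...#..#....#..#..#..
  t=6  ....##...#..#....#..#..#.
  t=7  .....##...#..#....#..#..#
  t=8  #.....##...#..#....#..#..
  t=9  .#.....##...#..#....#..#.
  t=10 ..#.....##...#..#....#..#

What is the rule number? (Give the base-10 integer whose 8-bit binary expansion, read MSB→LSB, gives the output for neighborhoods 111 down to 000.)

  [7] ### => .  t=0,i=3
  [6] ##. => #  t=0,i=4
  [5] #.# => .  t=0,i=5
  [4] #.. => #  t=0,i=0
  [3] .## => .  t=0,i=2
  [2] .#. => .  t=0,i=6
  [1] ..# => .  t=0,i=1
  [0] ... => .  t=1,i=2
  bits 01010000 = 80

80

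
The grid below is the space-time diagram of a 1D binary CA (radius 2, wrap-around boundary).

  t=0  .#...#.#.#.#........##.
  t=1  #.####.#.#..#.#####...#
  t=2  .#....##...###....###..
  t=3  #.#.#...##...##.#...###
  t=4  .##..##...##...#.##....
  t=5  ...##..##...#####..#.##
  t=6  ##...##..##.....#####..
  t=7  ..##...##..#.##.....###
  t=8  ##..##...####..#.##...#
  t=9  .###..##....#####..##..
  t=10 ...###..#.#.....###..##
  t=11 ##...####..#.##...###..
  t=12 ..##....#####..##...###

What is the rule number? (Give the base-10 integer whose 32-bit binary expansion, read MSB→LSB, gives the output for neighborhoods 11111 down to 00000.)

523110695

  ##### -> .   bit 31 = 0  t=1,i=16
  ####. -> .   bit 30 = 0  t=1,i=4
  ###.# -> .   bit 29 = 0  t=1,i=5
  ###.. -> #   bit 28 = 1  t=1,i=18
  ##.## -> #   bit 27 = 1  t=1,i=1
  ##.#. -> #   bit 26 = 1  t=1,i=6
  ##..# -> #   bit 25 = 1  t=0,i=22
  ##... -> #   bit 24 = 1  t=1,i=19
  #.### -> .   bit 23 = 0  t=1,i=2
  #.##. -> .   bit 22 = 0  t=4,i=17
  #.#.# -> #   bit 21 = 1  t=0,i=7
  #.#.. -> .   bit 20 = 0  t=0,i=11
  #..## -> #   bit 19 = 1  t=4,i=4
  #..#. -> #   bit 18 = 1  t=0,i=0
  #...# -> #   bit 17 = 1  t=0,i=3
  #.... -> .   bit 16 = 0  t=0,i=13
  .#### -> .   bit 15 = 0  t=1,i=3
  .###. -> .   bit 14 = 0  t=2,i=12
  .##.# -> .   bit 13 = 0  t=1,i=0
  .##.. -> .   bit 12 = 0  t=0,i=21
  .#.## -> #   bit 11 = 1  t=1,i=13
  .#.#. -> .   bit 10 = 0  t=0,i=6
  .#..# -> .   bit 9 = 0  t=1,i=10
  .#... -> #   bit 8 = 1  t=0,i=2
  ..### -> .   bit 7 = 0  t=2,i=11
  ..##. -> .   bit 6 = 0  t=0,i=20
  ..#.# -> #   bit 5 = 1  t=0,i=5
  ..#.. -> .   bit 4 = 0  t=0,i=1
  ...## -> .   bit 3 = 0  t=0,i=19
  ...#. -> #   bit 2 = 1  t=0,i=4
  ....# -> #   bit 1 = 1  t=0,i=18
  ..... -> #   bit 0 = 1  t=0,i=14
  bits 00011111001011100000100100100111 = 523110695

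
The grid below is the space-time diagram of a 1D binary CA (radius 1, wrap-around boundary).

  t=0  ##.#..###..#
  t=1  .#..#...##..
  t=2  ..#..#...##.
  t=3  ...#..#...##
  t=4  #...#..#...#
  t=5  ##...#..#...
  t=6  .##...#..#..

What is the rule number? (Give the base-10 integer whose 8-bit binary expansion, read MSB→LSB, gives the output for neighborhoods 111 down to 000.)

80

  ### -> .   bit 7 = 0  t=0,i=0
  ##. -> #   bit 6 = 1  t=0,i=1
  #.# -> .   bit 5 = 0  t=0,i=2
  #.. -> #   bit 4 = 1  t=0,i=4
  .## -> .   bit 3 = 0  t=0,i=6
  .#. -> .   bit 2 = 0  t=0,i=3
  ..# -> .   bit 1 = 0  t=0,i=5
  ... -> .   bit 0 = 0  t=1,i=6
  bits 01010000 = 80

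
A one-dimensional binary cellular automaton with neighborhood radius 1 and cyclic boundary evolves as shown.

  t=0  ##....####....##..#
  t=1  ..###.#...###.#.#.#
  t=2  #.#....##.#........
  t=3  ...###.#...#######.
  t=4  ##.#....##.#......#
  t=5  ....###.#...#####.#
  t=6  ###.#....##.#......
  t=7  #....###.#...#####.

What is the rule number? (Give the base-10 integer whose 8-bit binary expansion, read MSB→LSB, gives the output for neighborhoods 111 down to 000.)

  [7] ### => .  t=0,i=0
  [6] ##. => .  t=0,i=1
  [5] #.# => .  t=1,i=5
  [4] #.. => #  t=0,i=2
  [3] .## => #  t=0,i=6
  [2] .#. => .  t=1,i=6
  [1] ..# => .  t=0,i=5
  [0] ... => #  t=0,i=3
  bits 00011001 = 25

25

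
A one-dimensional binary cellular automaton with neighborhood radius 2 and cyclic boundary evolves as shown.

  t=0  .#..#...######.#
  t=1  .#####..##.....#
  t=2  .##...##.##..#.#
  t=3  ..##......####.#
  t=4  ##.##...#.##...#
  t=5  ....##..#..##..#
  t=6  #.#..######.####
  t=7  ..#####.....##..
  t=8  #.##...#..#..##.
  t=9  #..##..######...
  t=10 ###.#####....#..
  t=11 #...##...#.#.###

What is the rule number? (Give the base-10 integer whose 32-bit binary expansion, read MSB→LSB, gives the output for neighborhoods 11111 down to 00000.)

  #####|.  b31=0 t=0,i=10
  ####.|.  b30=0 t=0,i=12
  ###.#|.  b29=0 t=0,i=13
  ###..|.  b28=0 t=1,i=5
  ##.##|.  b27=0 t=2,i=8
  ##.#.|.  b26=0 t=0,i=14
  ##..#|#  b25=1 t=1,i=6
  ##...|#  b24=1 t=1,i=10
  #.###|#  b23=1 t=1,i=1
  #.##.|.  b22=0 t=2,i=1
  #.#.#|#  b21=1 t=0,i=15
  #.#..|#  b20=1 t=0,i=1
  #..##|#  b19=1 t=1,i=7
  #..#.|#  b18=1 t=0,i=3
  #...#|.  b17=0 t=0,i=6
  #....|.  b16=0 t=1,i=11
  .####|#  b15=1 t=0,i=9
  .###.|.  b14=0 t=4,i=0
  .##.#|.  b13=0 t=2,i=7
  .##..|#  b12=1 t=1,i=9
  .#.##|.  b11=0 t=1,i=0
  .#.#.|.  b10=0 t=0,i=0
  .#..#|#  b9=1 t=0,i=2
  .#...|#  b8=1 t=0,i=5
  ..###|#  b7=1 t=0,i=8
  ..##.|.  b6=0 t=1,i=8
  ..#.#|#  b5=1 t=1,i=15
  ..#..|#  b4=1 t=0,i=4
  ...##|.  b3=0 t=0,i=7
  ...#.|.  b2=0 t=1,i=14
  ....#|#  b1=1 t=1,i=13
  .....|.  b0=0 t=1,i=12
  bits 00000011101111001001001110110010 = 62690226

62690226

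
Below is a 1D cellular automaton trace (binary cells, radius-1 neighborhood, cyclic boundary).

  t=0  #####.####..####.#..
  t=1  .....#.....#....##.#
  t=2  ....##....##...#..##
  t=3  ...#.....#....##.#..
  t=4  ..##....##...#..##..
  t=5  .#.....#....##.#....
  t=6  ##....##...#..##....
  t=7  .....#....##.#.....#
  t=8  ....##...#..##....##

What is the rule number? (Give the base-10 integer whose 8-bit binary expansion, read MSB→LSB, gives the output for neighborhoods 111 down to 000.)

  nb ###: next=.  (t=0,i=1, bit7=0)
  nb ##.: next=.  (t=0,i=4, bit6=0)
  nb #.#: next=#  (t=0,i=5, bit5=1)
  nb #..: next=.  (t=0,i=10, bit4=0)
  nb .##: next=.  (t=0,i=0, bit3=0)
  nb .#.: next=#  (t=0,i=17, bit2=1)
  nb ..#: next=#  (t=0,i=11, bit1=1)
  nb ...: next=.  (t=1,i=1, bit0=0)
  bits 00100110 = 38

38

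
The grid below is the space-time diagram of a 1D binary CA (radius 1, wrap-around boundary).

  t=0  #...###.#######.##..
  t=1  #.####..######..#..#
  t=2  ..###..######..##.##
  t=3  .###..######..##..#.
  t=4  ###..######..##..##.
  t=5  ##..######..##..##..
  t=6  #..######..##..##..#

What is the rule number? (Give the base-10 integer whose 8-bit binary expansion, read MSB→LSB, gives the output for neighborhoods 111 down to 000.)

143

  ### -> #   bit 7 = 1  t=0,i=5
  ##. -> .   bit 6 = 0  t=0,i=6
  #.# -> .   bit 5 = 0  t=0,i=7
  #.. -> .   bit 4 = 0  t=0,i=1
  .## -> #   bit 3 = 1  t=0,i=4
  .#. -> #   bit 2 = 1  t=0,i=0
  ..# -> #   bit 1 = 1  t=0,i=3
  ... -> #   bit 0 = 1  t=0,i=2
  bits 10001111 = 143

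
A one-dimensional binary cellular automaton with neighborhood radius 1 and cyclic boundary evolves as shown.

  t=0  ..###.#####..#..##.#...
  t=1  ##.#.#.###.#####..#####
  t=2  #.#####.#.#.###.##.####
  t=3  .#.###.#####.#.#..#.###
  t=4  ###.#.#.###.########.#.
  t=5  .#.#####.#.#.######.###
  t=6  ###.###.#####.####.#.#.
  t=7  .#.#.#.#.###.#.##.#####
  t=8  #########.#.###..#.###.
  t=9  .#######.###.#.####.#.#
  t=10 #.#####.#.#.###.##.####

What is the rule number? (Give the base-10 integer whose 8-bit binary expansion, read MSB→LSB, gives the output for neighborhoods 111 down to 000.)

  [7] ### => #  t=0,i=3
  [6] ##. => .  t=0,i=4
  [5] #.# => #  t=0,i=5
  [4] #.. => #  t=0,i=11
  [3] .## => .  t=0,i=2
  [2] .#. => #  t=0,i=13
  [1] ..# => #  t=0,i=1
  [0] ... => #  t=0,i=0
  bits 10110111 = 183

183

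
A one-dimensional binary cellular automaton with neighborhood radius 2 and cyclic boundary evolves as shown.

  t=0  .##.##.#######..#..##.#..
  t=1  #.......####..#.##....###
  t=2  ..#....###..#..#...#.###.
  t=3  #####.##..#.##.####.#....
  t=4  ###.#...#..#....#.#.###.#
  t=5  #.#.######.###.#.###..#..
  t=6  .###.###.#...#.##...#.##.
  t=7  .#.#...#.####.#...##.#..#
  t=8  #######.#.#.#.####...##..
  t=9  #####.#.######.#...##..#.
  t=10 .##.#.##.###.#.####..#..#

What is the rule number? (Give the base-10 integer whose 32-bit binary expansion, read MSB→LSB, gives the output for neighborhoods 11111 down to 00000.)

2721288092

  #####|#  b31=1 t=0,i=9
  ####.|.  b30=0 t=0,i=12
  ###.#|#  b29=1 t=3,i=4
  ###..|.  b28=0 t=0,i=13
  ##.##|.  b27=0 t=0,i=3
  ##.#.|.  b26=0 t=0,i=21
  ##..#|#  b25=1 t=0,i=14
  ##...|.  b24=0 t=1,i=1
  #.###|.  b23=0 t=0,i=7
  #.##.|.  b22=0 t=0,i=4
  #.#.#|#  b21=1 t=4,i=18
  #.#..|#  b20=1 t=0,i=22
  #..##|.  b19=0 t=0,i=18
  #..#.|.  b18=0 t=0,i=15
  #...#|#  b17=1 t=0,i=24
  #....|#  b16=1 t=1,i=2
  .####|#  b15=1 t=0,i=8
  .###.|.  b14=0 t=2,i=8
  .##.#|.  b13=0 t=0,i=2
  .##..|.  b12=0 t=1,i=17
  .#.##|#  b11=1 t=1,i=15
  .#.#.|#  b10=1 t=4,i=17
  .#..#|#  b9=1 t=0,i=17
  .#...|#  b8=1 t=0,i=23
  ..###|#  b7=1 t=1,i=8
  ..##.|.  b6=0 t=0,i=1
  ..#.#|.  b5=0 t=1,i=14
  ..#..|#  b4=1 t=0,i=16
  ...##|#  b3=1 t=0,i=0
  ...#.|#  b2=1 t=2,i=1
  ....#|.  b1=0 t=1,i=6
  .....|.  b0=0 t=1,i=3
  bits 10100010001100111000111110011100 = 2721288092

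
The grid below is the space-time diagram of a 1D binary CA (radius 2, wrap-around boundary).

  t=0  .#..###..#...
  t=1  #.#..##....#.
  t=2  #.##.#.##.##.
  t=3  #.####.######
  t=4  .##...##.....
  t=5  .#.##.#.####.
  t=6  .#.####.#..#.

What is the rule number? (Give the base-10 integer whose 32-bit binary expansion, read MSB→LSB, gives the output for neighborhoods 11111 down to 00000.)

502489701

  ##### -> .   bit 31 = 0  t=3,i=9
  ####. -> .   bit 30 = 0  t=3,i=4
  ###.# -> .   bit 29 = 0  t=3,i=0
  ###.. -> #   bit 28 = 1  t=0,i=6
  ##.## -> #   bit 27 = 1  t=2,i=9
  ##.#. -> #   bit 26 = 1  t=2,i=4
  ##..# -> .   bit 25 = 0  t=0,i=7
  ##... -> #   bit 24 = 1  t=1,i=7
  #.### -> #   bit 23 = 1  t=3,i=2
  #.##. -> #   bit 22 = 1  t=2,i=2
  #.#.# -> #   bit 21 = 1  t=1,i=0
  #.#.. -> #   bit 20 = 1  t=1,i=2
  #..## -> .   bit 19 = 0  t=0,i=3
  #..#. -> .   bit 18 = 0  t=0,i=8
  #...# -> #   bit 17 = 1  t=4,i=4
  #.... -> #   bit 16 = 1  t=0,i=11
  .#### -> .   bit 15 = 0  t=3,i=3
  .###. -> #   bit 14 = 1  t=0,i=5
  .##.# -> #   bit 13 = 1  t=2,i=3
  .##.. -> .   bit 12 = 0  t=1,i=6
  .#.## -> .   bit 11 = 0  t=2,i=1
  .#.#. -> .   bit 10 = 0  t=1,i=1
  .#..# -> #   bit 9 = 1  t=0,i=2
  .#... -> .   bit 8 = 0  t=0,i=10
  ..### -> .   bit 7 = 0  t=0,i=4
  ..##. -> #   bit 6 = 1  t=1,i=5
  ..#.# -> #   bit 5 = 1  t=1,i=11
  ..#.. -> .   bit 4 = 0  t=0,i=1
  ...## -> .   bit 3 = 0  t=4,i=0
  ...#. -> #   bit 2 = 1  t=0,i=0
  ....# -> .   bit 1 = 0  t=0,i=12
  ..... -> #   bit 0 = 1  t=4,i=10
  bits 00011101111100110110001001100101 = 502489701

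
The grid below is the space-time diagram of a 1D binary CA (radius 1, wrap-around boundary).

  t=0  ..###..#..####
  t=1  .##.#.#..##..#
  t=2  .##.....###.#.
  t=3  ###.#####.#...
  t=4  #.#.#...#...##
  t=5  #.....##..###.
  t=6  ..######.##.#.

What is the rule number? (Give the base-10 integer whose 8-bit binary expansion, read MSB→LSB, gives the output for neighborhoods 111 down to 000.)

75

  nb ###: next=.  (t=0,i=3, bit7=0)
  nb ##.: next=#  (t=0,i=4, bit6=1)
  nb #.#: next=.  (t=1,i=0, bit5=0)
  nb #..: next=.  (t=0,i=0, bit4=0)
  nb .##: next=#  (t=0,i=2, bit3=1)
  nb .#.: next=.  (t=0,i=7, bit2=0)
  nb ..#: next=#  (t=0,i=1, bit1=1)
  nb ...: next=#  (t=2,i=4, bit0=1)
  bits 01001011 = 75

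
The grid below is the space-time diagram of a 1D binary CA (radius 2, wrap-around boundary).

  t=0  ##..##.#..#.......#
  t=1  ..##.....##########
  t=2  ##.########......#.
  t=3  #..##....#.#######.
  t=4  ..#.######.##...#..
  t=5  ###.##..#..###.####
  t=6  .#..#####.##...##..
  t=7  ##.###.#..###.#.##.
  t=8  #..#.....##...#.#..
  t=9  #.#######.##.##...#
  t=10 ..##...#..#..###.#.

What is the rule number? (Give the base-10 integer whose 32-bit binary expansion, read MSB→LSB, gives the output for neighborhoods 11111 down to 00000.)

1139642815

  ##### -> .   bit 31 = 0  t=1,i=11
  ####. -> #   bit 30 = 1  t=1,i=17
  ###.# -> .   bit 29 = 0  t=3,i=17
  ###.. -> .   bit 28 = 0  t=0,i=1
  ##.## -> .   bit 27 = 0  t=2,i=2
  ##.#. -> .   bit 26 = 0  t=0,i=6
  ##..# -> #   bit 25 = 1  t=0,i=2
  ##... -> #   bit 24 = 1  t=1,i=4
  #.### -> #   bit 23 = 1  t=2,i=3
  #.##. -> #   bit 22 = 1  t=2,i=0
  #.#.# -> #   bit 21 = 1  t=7,i=14
  #.#.. -> .   bit 20 = 0  t=0,i=7
  #..## -> #   bit 19 = 1  t=0,i=3
  #..#. -> #   bit 18 = 1  t=0,i=9
  #...# -> .   bit 17 = 0  t=4,i=14
  #.... -> #   bit 16 = 1  t=0,i=12
  .#### -> #   bit 15 = 1  t=1,i=10
  .###. -> .   bit 14 = 0  t=0,i=0
  .##.# -> .   bit 13 = 0  t=0,i=5
  .##.. -> #   bit 12 = 1  t=1,i=3
  .#.## -> .   bit 11 = 0  t=2,i=18
  .#.#. -> .   bit 10 = 0  t=8,i=15
  .#..# -> .   bit 9 = 0  t=0,i=8
  .#... -> #   bit 8 = 1  t=0,i=11
  ..### -> #   bit 7 = 1  t=0,i=18
  ..##. -> .   bit 6 = 0  t=0,i=4
  ..#.# -> #   bit 5 = 1  t=2,i=17
  ..#.. -> #   bit 4 = 1  t=0,i=10
  ...## -> #   bit 3 = 1  t=0,i=17
  ...#. -> #   bit 2 = 1  t=2,i=16
  ....# -> #   bit 1 = 1  t=0,i=16
  ..... -> #   bit 0 = 1  t=0,i=13
  bits 01000011111011011001000110111111 = 1139642815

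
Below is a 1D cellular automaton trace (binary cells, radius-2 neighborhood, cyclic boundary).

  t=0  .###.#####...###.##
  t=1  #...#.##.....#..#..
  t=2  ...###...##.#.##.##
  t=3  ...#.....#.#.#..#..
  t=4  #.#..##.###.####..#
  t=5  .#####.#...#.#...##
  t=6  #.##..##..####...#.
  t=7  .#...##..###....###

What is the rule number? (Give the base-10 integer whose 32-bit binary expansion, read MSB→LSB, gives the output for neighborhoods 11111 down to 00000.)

2350747365

  #####|#  b31=1 t=0,i=7
  ####.|.  b30=0 t=0,i=8
  ###.#|.  b29=0 t=0,i=3
  ###..|.  b28=0 t=0,i=9
  ##.##|#  b27=1 t=0,i=0
  ##.#.|#  b26=1 t=2,i=11
  ##..#|.  b25=0 t=4,i=16
  ##...|.  b24=0 t=0,i=10
  #.###|.  b23=0 t=0,i=1
  #.##.|.  b22=0 t=0,i=17
  #.#.#|.  b21=0 t=2,i=12
  #.#..|#  b20=1 t=3,i=13
  #..##|#  b19=1 t=4,i=4
  #..#.|#  b18=1 t=1,i=15
  #...#|.  b17=0 t=0,i=11
  #....|#  b16=1 t=1,i=9
  .####|#  b15=1 t=0,i=6
  .###.|.  b14=0 t=0,i=2
  .##.#|.  b13=0 t=0,i=18
  .##..|.  b12=0 t=1,i=7
  .#.##|#  b11=1 t=1,i=5
  .#.#.|#  b10=1 t=3,i=10
  .#..#|#  b9=1 t=1,i=14
  .#...|.  b8=0 t=1,i=1
  ..###|#  b7=1 t=0,i=13
  ..##.|#  b6=1 t=2,i=9
  ..#.#|#  b5=1 t=1,i=4
  ..#..|.  b4=0 t=1,i=0
  ...##|.  b3=0 t=0,i=12
  ...#.|#  b2=1 t=1,i=3
  ....#|.  b1=0 t=1,i=11
  .....|#  b0=1 t=1,i=10
  bits 10001100000111011000111011100101 = 2350747365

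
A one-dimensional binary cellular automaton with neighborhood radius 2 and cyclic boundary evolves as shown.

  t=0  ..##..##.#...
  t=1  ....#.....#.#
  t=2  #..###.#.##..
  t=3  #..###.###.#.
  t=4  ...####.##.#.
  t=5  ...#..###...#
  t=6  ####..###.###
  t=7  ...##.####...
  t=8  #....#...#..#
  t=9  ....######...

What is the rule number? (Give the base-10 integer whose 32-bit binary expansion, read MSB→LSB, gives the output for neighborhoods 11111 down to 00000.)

  nb #####: next=.  (t=6,i=0, bit31=0)
  nb ####.: next=.  (t=4,i=5, bit30=0)
  nb ###.#: next=#  (t=2,i=5, bit29=1)
  nb ###..: next=#  (t=5,i=8, bit28=1)
  nb ##.##: next=#  (t=3,i=6, bit27=1)
  nb ##.#.: next=.  (t=0,i=8, bit26=0)
  nb ##..#: next=#  (t=0,i=4, bit25=1)
  nb ##...: next=.  (t=5,i=9, bit24=0)
  nb #.###: next=.  (t=3,i=7, bit23=0)
  nb #.##.: next=#  (t=2,i=9, bit22=1)
  nb #.#.#: next=#  (t=2,i=7, bit21=1)
  nb #.#..: next=.  (t=0,i=9, bit20=0)
  nb #..##: next=.  (t=0,i=5, bit19=0)
  nb #..#.: next=.  (t=2,i=12, bit18=0)
  nb #...#: next=#  (t=5,i=1, bit17=1)
  nb #....: next=.  (t=0,i=11, bit16=0)
  nb .####: next=.  (t=4,i=4, bit15=0)
  nb .###.: next=#  (t=2,i=4, bit14=1)
  nb .##.#: next=.  (t=0,i=7, bit13=0)
  nb .##..: next=.  (t=0,i=3, bit12=0)
  nb .#.##: next=#  (t=2,i=8, bit11=1)
  nb .#.#.: next=.  (t=1,i=11, bit10=0)
  nb .#..#: next=.  (t=2,i=1, bit9=0)
  nb .#...: next=#  (t=0,i=10, bit8=1)
  nb ..###: next=#  (t=2,i=3, bit7=1)
  nb ..##.: next=.  (t=0,i=2, bit6=0)
  nb ..#.#: next=#  (t=1,i=10, bit5=1)
  nb ..#..: next=#  (t=1,i=4, bit4=1)
  nb ...##: next=.  (t=0,i=1, bit3=0)
  nb ...#.: next=#  (t=1,i=3, bit2=1)
  nb ....#: next=.  (t=0,i=0, bit1=0)
  nb .....: next=#  (t=0,i=12, bit0=1)
  bits 00111010011000100100100110110101 = 979519925

979519925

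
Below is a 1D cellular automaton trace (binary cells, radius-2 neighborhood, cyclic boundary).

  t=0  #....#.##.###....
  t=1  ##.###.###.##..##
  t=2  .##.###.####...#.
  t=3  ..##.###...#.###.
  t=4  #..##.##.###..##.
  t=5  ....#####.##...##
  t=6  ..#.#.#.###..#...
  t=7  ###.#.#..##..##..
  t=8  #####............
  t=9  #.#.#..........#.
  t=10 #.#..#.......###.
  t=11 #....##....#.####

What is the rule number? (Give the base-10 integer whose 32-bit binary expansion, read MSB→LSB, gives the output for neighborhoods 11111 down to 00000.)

3160564150

  nb #####: next=#  (t=5,i=6, bit31=1)
  nb ####.: next=.  (t=1,i=0, bit30=0)
  nb ###.#: next=#  (t=1,i=1, bit29=1)
  nb ###..: next=#  (t=0,i=12, bit28=1)
  nb ##.##: next=#  (t=0,i=9, bit27=1)
  nb ##.#.: next=#  (t=4,i=16, bit26=1)
  nb ##..#: next=.  (t=1,i=13, bit25=0)
  nb ##...: next=.  (t=0,i=13, bit24=0)
  nb #.###: next=.  (t=0,i=10, bit23=0)
  nb #.##.: next=#  (t=0,i=7, bit22=1)
  nb #.#.#: next=#  (t=6,i=4, bit21=1)
  nb #.#..: next=.  (t=4,i=0, bit20=0)
  nb #..##: next=.  (t=1,i=14, bit19=0)
  nb #..#.: next=.  (t=6,i=12, bit18=0)
  nb #...#: next=#  (t=2,i=13, bit17=1)
  nb #....: next=.  (t=0,i=2, bit16=0)
  nb .####: next=.  (t=1,i=16, bit15=0)
  nb .###.: next=#  (t=0,i=11, bit14=1)
  nb .##.#: next=#  (t=0,i=8, bit13=1)
  nb .##..: next=.  (t=1,i=12, bit12=0)
  nb .#.##: next=.  (t=0,i=6, bit11=0)
  nb .#.#.: next=.  (t=6,i=3, bit10=0)
  nb .#..#: next=.  (t=2,i=16, bit9=0)
  nb .#...: next=#  (t=0,i=1, bit8=1)
  nb ..###: next=#  (t=1,i=15, bit7=1)
  nb ..##.: next=.  (t=2,i=1, bit6=0)
  nb ..#.#: next=#  (t=0,i=5, bit5=1)
  nb ..#..: next=#  (t=0,i=0, bit4=1)
  nb ...##: next=.  (t=3,i=1, bit3=0)
  nb ...#.: next=#  (t=0,i=4, bit2=1)
  nb ....#: next=#  (t=0,i=3, bit1=1)
  nb .....: next=.  (t=6,i=16, bit0=0)
  bits 10111100011000100110000110110110 = 3160564150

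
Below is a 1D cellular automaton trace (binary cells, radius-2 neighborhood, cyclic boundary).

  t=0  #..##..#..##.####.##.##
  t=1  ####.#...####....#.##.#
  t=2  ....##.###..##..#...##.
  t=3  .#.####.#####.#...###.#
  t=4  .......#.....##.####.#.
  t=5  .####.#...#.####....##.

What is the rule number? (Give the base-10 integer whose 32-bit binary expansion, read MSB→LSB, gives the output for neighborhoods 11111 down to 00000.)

521822413

  nb #####: next=.  (t=1,i=1, bit31=0)
  nb ####.: next=.  (t=0,i=15, bit30=0)
  nb ###.#: next=.  (t=0,i=16, bit29=0)
  nb ###..: next=#  (t=0,i=0, bit28=1)
  nb ##.##: next=#  (t=0,i=12, bit27=1)
  nb ##.#.: next=#  (t=1,i=4, bit26=1)
  nb ##..#: next=#  (t=0,i=1, bit25=1)
  nb ##...: next=#  (t=1,i=13, bit24=1)
  nb #.###: next=.  (t=0,i=13, bit23=0)
  nb #.##.: next=.  (t=0,i=18, bit22=0)
  nb #.#.#: next=.  (t=3,i=1, bit21=0)
  nb #.#..: next=#  (t=1,i=5, bit20=1)
  nb #..##: next=#  (t=0,i=2, bit19=1)
  nb #..#.: next=.  (t=0,i=6, bit18=0)
  nb #...#: next=#  (t=1,i=7, bit17=1)
  nb #....: next=.  (t=1,i=14, bit16=0)
  nb .####: next=.  (t=0,i=14, bit15=0)
  nb .###.: next=#  (t=0,i=22, bit14=1)
  nb .##.#: next=#  (t=0,i=11, bit13=1)
  nb .##..: next=.  (t=0,i=4, bit12=0)
  nb .#.##: next=.  (t=1,i=18, bit11=0)
  nb .#.#.: next=.  (t=3,i=0, bit10=0)
  nb .#..#: next=.  (t=0,i=8, bit9=0)
  nb .#...: next=.  (t=1,i=6, bit8=0)
  nb ..###: next=#  (t=1,i=9, bit7=1)
  nb ..##.: next=#  (t=0,i=3, bit6=1)
  nb ..#.#: next=.  (t=1,i=17, bit5=0)
  nb ..#..: next=.  (t=0,i=7, bit4=0)
  nb ...##: next=#  (t=1,i=8, bit3=1)
  nb ...#.: next=#  (t=1,i=16, bit2=1)
  nb ....#: next=.  (t=1,i=15, bit1=0)
  nb .....: next=#  (t=2,i=1, bit0=1)
  bits 00011111000110100110000011001101 = 521822413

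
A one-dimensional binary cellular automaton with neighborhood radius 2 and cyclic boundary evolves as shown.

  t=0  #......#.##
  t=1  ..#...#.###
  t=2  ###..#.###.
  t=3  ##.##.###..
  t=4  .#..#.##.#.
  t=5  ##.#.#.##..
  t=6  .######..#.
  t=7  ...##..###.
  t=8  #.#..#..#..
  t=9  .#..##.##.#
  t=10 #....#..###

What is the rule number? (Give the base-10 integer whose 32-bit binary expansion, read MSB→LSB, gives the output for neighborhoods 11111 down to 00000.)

2258988060

  ##### -> #   bit 31 = 1  t=6,i=3
  ####. -> .   bit 30 = 0  t=6,i=5
  ###.# -> .   bit 29 = 0  t=2,i=9
  ###.. -> .   bit 28 = 0  t=0,i=0
  ##.## -> .   bit 27 = 0  t=2,i=10
  ##.#. -> #   bit 26 = 1  t=4,i=8
  ##..# -> #   bit 25 = 1  t=1,i=0
  ##... -> .   bit 24 = 0  t=0,i=1
  #.### -> #   bit 23 = 1  t=0,i=9
  #.##. -> .   bit 22 = 0  t=3,i=3
  #.#.# -> #   bit 21 = 1  t=5,i=3
  #.#.. -> .   bit 20 = 0  t=4,i=9
  #..## -> .   bit 19 = 0  t=3,i=10
  #..#. -> #   bit 18 = 1  t=1,i=1
  #...# -> .   bit 17 = 0  t=1,i=4
  #.... -> #   bit 16 = 1  t=0,i=2
  .#### -> .   bit 15 = 0  t=6,i=2
  .###. -> #   bit 14 = 1  t=0,i=10
  .##.# -> #   bit 13 = 1  t=3,i=1
  .##.. -> .   bit 12 = 0  t=5,i=8
  .#.## -> #   bit 11 = 1  t=0,i=8
  .#.#. -> #   bit 10 = 1  t=5,i=4
  .#..# -> .   bit 9 = 0  t=4,i=2
  .#... -> .   bit 8 = 0  t=1,i=3
  ..### -> .   bit 7 = 0  t=6,i=1
  ..##. -> .   bit 6 = 0  t=3,i=0
  ..#.# -> .   bit 5 = 0  t=0,i=7
  ..#.. -> #   bit 4 = 1  t=1,i=2
  ...## -> #   bit 3 = 1  t=7,i=2
  ...#. -> #   bit 2 = 1  t=0,i=6
  ....# -> .   bit 1 = 0  t=0,i=5
  ..... -> .   bit 0 = 0  t=0,i=3
  bits 10000110101001010110110000011100 = 2258988060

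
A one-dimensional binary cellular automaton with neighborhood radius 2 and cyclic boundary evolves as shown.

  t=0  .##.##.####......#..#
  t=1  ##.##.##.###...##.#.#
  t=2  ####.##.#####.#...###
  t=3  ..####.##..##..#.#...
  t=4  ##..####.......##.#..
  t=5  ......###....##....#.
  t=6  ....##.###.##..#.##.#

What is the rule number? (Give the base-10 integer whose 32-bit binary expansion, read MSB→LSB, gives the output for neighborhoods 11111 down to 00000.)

  nb #####: next=.  (t=2,i=0, bit31=0)
  nb ####.: next=#  (t=0,i=9, bit30=1)
  nb ###.#: next=#  (t=1,i=1, bit29=1)
  nb ###..: next=#  (t=0,i=10, bit28=1)
  nb ##.##: next=#  (t=0,i=3, bit27=1)
  nb ##.#.: next=.  (t=1,i=17, bit26=0)
  nb ##..#: next=.  (t=3,i=9, bit25=0)
  nb ##...: next=#  (t=0,i=11, bit24=1)
  nb #.###: next=#  (t=0,i=7, bit23=1)
  nb #.##.: next=#  (t=0,i=1, bit22=1)
  nb #.#.#: next=#  (t=1,i=18, bit21=1)
  nb #.#..: next=.  (t=2,i=14, bit20=0)
  nb #..##: next=.  (t=3,i=10, bit19=0)
  nb #..#.: next=.  (t=0,i=19, bit18=0)
  nb #...#: next=.  (t=1,i=13, bit17=0)
  nb #....: next=.  (t=0,i=12, bit16=0)
  nb .####: next=.  (t=0,i=8, bit15=0)
  nb .###.: next=#  (t=1,i=0, bit14=1)
  nb .##.#: next=.  (t=0,i=2, bit13=0)
  nb .##..: next=.  (t=3,i=8, bit12=0)
  nb .#.##: next=#  (t=0,i=0, bit11=1)
  nb .#.#.: next=#  (t=3,i=16, bit10=1)
  nb .#..#: next=#  (t=0,i=18, bit9=1)
  nb .#...: next=#  (t=2,i=15, bit8=1)
  nb ..###: next=.  (t=2,i=18, bit7=0)
  nb ..##.: next=.  (t=1,i=15, bit6=0)
  nb ..#.#: next=#  (t=0,i=20, bit5=1)
  nb ..#..: next=.  (t=0,i=17, bit4=0)
  nb ...##: next=#  (t=1,i=14, bit3=1)
  nb ...#.: next=#  (t=0,i=16, bit2=1)
  nb ....#: next=#  (t=0,i=15, bit1=1)
  nb .....: next=.  (t=0,i=13, bit0=0)
  bits 01111001111000000100111100101110 = 2044743470

2044743470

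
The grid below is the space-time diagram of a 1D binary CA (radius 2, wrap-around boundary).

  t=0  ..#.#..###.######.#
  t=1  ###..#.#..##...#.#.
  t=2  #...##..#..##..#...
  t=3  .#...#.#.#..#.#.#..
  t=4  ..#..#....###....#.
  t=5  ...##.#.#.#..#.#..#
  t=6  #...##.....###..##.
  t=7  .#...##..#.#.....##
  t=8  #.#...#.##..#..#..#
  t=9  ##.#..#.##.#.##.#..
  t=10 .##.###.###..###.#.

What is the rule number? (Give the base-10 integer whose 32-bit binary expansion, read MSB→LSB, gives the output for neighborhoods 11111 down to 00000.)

  #####|.  b31=0 t=0,i=13
  ####.|#  b30=1 t=0,i=15
  ###.#|.  b29=0 t=0,i=9
  ###..|.  b28=0 t=1,i=2
  ##.##|#  b27=1 t=0,i=10
  ##.#.|#  b26=1 t=0,i=17
  ##..#|.  b25=0 t=1,i=3
  ##...|#  b24=1 t=1,i=12
  #.###|#  b23=1 t=0,i=11
  #.##.|#  b22=1 t=8,i=8
  #.#.#|.  b21=0 t=1,i=17
  #.#..|.  b20=0 t=0,i=4
  #..##|.  b19=0 t=0,i=6
  #..#.|#  b18=1 t=0,i=1
  #...#|.  b17=0 t=1,i=13
  #....|.  b16=0 t=4,i=7
  .####|.  b15=0 t=0,i=12
  .###.|.  b14=0 t=0,i=8
  .##.#|#  b13=1 t=5,i=4
  .##..|#  b12=1 t=1,i=11
  .#.##|.  b11=0 t=1,i=18
  .#.#.|.  b10=0 t=0,i=3
  .#..#|#  b9=1 t=0,i=0
  .#...|#  b8=1 t=2,i=1
  ..###|#  b7=1 t=0,i=7
  ..##.|.  b6=0 t=1,i=10
  ..#.#|#  b5=1 t=0,i=2
  ..#..|.  b4=0 t=2,i=0
  ...##|.  b3=0 t=2,i=3
  ...#.|.  b2=0 t=1,i=14
  ....#|#  b1=1 t=4,i=8
  .....|.  b0=0 t=6,i=8
  bits 01001101110001000011001110100010 = 1304703906

1304703906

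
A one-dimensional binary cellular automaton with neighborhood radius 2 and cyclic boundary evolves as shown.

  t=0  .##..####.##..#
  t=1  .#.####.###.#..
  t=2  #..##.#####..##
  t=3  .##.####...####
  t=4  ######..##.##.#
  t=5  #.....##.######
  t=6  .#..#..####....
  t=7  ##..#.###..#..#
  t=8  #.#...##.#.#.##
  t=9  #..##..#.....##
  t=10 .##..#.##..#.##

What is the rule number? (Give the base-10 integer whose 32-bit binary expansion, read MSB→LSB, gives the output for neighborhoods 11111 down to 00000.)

734716310

  #####|.  b31=0 t=2,i=8
  ####.|.  b30=0 t=0,i=7
  ###.#|#  b29=1 t=0,i=8
  ###..|.  b28=0 t=2,i=0
  ##.##|#  b27=1 t=0,i=9
  ##.#.|.  b26=0 t=1,i=11
  ##..#|#  b25=1 t=0,i=3
  ##...|#  b24=1 t=3,i=8
  #.###|#  b23=1 t=1,i=3
  #.##.|#  b22=1 t=0,i=1
  #.#.#|.  b21=0 t=8,i=9
  #.#..|.  b20=0 t=1,i=12
  #..##|#  b19=1 t=0,i=4
  #..#.|.  b18=0 t=0,i=13
  #...#|#  b17=1 t=1,i=14
  #....|.  b16=0 t=5,i=2
  .####|#  b15=1 t=0,i=6
  .###.|#  b14=1 t=1,i=9
  .##.#|#  b13=1 t=2,i=4
  .##..|.  b12=0 t=0,i=2
  .#.##|.  b11=0 t=0,i=0
  .#.#.|.  b10=0 t=8,i=10
  .#..#|.  b9=0 t=6,i=2
  .#...|#  b8=1 t=1,i=13
  ..###|#  b7=1 t=0,i=5
  ..##.|.  b6=0 t=2,i=3
  ..#.#|.  b5=0 t=0,i=14
  ..#..|#  b4=1 t=6,i=1
  ...##|.  b3=0 t=3,i=10
  ...#.|#  b2=1 t=1,i=0
  ....#|#  b1=1 t=5,i=4
  .....|.  b0=0 t=5,i=3
  bits 00101011110010101110000110010110 = 734716310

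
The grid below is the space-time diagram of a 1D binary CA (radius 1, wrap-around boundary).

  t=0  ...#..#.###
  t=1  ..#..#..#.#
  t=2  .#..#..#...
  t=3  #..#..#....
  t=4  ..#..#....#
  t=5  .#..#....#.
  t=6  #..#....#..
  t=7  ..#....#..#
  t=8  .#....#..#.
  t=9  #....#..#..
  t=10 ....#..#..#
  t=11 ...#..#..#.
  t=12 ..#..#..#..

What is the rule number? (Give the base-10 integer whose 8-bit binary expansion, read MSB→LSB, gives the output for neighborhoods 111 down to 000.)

74

  ### -> .   bit 7 = 0  t=0,i=9
  ##. -> #   bit 6 = 1  t=0,i=10
  #.# -> .   bit 5 = 0  t=0,i=7
  #.. -> .   bit 4 = 0  t=0,i=0
  .## -> #   bit 3 = 1  t=0,i=8
  .#. -> .   bit 2 = 0  t=0,i=3
  ..# -> #   bit 1 = 1  t=0,i=2
  ... -> .   bit 0 = 0  t=0,i=1
  bits 01001010 = 74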